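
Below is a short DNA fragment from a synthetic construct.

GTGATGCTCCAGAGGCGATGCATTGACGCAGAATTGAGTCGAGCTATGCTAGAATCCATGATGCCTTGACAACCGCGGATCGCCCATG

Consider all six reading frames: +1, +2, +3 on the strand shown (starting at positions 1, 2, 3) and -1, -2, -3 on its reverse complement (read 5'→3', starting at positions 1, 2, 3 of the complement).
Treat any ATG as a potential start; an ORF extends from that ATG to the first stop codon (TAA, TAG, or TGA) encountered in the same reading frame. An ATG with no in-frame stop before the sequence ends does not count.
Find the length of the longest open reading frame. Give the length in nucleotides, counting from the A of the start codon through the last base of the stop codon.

Reverse complement (5'→3'): CATGGGCGATCCGCGGTTGTCAAGGCATCATGGATTCTAGCATAGCTCGACTCAATTCTGCGTCAATGCATCGCCTCTGGAGCATCAC
Frame +1: GTG ATG CTC CAG AGG CGA TGC ATT GAC GCA GAA TTG AGT CGA GCT ATG CTA GAA TCC ATG ATG CCT TGA CAA CCG CGG ATC GCC CAT — ATG at 4, stop TGA at 67 → 66 nt; ATG at 46, stop TGA at 67 → 24 nt; ATG at 58, stop TGA at 67 → 12 nt; ATG at 61, stop TGA at 67 → 9 nt.
Frame +2: TGA TGC TCC AGA GGC GAT GCA TTG ACG CAG AAT TGA GTC GAG CTA TGC TAG AAT CCA TGA TGC CTT GAC AAC CGC GGA TCG CCC ATG — no ATG→stop ORF.
Frame +3: GAT GCT CCA GAG GCG ATG CAT TGA CGC AGA ATT GAG TCG AGC TAT GCT AGA ATC CAT GAT GCC TTG ACA ACC GCG GAT CGC CCA — ATG at 18, stop TGA at 24 → 9 nt.
Frame -1: CAT GGG CGA TCC GCG GTT GTC AAG GCA TCA TGG ATT CTA GCA TAG CTC GAC TCA ATT CTG CGT CAA TGC ATC GCC TCT GGA GCA TCA — no ATG→stop ORF.
Frame -2: ATG GGC GAT CCG CGG TTG TCA AGG CAT CAT GGA TTC TAG CAT AGC TCG ACT CAA TTC TGC GTC AAT GCA TCG CCT CTG GAG CAT CAC — ATG at 2, stop TAG at 38 → 39 nt.
Frame -3: TGG GCG ATC CGC GGT TGT CAA GGC ATC ATG GAT TCT AGC ATA GCT CGA CTC AAT TCT GCG TCA ATG CAT CGC CTC TGG AGC ATC — no ATG→stop ORF.
Longest: frame +1, positions 4–69, 66 nt = 22 codons = 21 aa. → 66 nucleotides.

66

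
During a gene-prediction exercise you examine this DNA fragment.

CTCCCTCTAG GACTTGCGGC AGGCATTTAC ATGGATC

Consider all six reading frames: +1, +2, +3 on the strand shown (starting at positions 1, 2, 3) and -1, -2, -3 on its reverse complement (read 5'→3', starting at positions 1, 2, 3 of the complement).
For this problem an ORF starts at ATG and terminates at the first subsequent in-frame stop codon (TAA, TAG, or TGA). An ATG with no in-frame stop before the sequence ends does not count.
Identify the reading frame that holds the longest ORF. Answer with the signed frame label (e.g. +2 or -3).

Reverse complement (5'→3'): GATCCATGTAAATGCCTGCCGCAAGTCCTAGAGGGAG
Frame +1: CTC CCT CTA GGA CTT GCG GCA GGC ATT TAC ATG GAT — no ATG→stop ORF.
Frame +2: TCC CTC TAG GAC TTG CGG CAG GCA TTT ACA TGG ATC — no ATG→stop ORF.
Frame +3: CCC TCT AGG ACT TGC GGC AGG CAT TTA CAT GGA — no ATG→stop ORF.
Frame -1: GAT CCA TGT AAA TGC CTG CCG CAA GTC CTA GAG GGA — no ATG→stop ORF.
Frame -2: ATC CAT GTA AAT GCC TGC CGC AAG TCC TAG AGG GAG — no ATG→stop ORF.
Frame -3: TCC ATG TAA ATG CCT GCC GCA AGT CCT AGA GGG — ATG at 6, stop TAA at 9 → 6 nt.
Longest ORF is 6 nt in frame -3 (positions 6–11).

-3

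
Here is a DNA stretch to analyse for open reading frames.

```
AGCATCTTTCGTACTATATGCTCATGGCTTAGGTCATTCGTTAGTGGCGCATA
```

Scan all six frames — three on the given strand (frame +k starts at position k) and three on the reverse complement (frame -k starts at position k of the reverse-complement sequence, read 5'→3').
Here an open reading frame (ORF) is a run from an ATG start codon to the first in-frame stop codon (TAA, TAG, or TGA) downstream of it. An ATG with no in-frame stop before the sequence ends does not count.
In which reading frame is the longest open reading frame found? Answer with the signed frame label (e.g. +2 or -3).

Reverse complement (5'→3'): TATGCGCCACTAACGAATGACCTAAGCCATGAGCATATAGTACGAAAGATGCT
Frame +1: AGC ATC TTT CGT ACT ATA TGC TCA TGG CTT AGG TCA TTC GTT AGT GGC GCA — no ATG→stop ORF.
Frame +2: GCA TCT TTC GTA CTA TAT GCT CAT GGC TTA GGT CAT TCG TTA GTG GCG CAT — no ATG→stop ORF.
Frame +3: CAT CTT TCG TAC TAT ATG CTC ATG GCT TAG GTC ATT CGT TAG TGG CGC ATA — ATG at 18, stop TAG at 30 → 15 nt; ATG at 24, stop TAG at 30 → 9 nt.
Frame -1: TAT GCG CCA CTA ACG AAT GAC CTA AGC CAT GAG CAT ATA GTA CGA AAG ATG — no ATG→stop ORF.
Frame -2: ATG CGC CAC TAA CGA ATG ACC TAA GCC ATG AGC ATA TAG TAC GAA AGA TGC — ATG at 2, stop TAA at 11 → 12 nt; ATG at 17, stop TAA at 23 → 9 nt; ATG at 29, stop TAG at 38 → 12 nt.
Frame -3: TGC GCC ACT AAC GAA TGA CCT AAG CCA TGA GCA TAT AGT ACG AAA GAT GCT — no ATG→stop ORF.
Longest ORF is 15 nt in frame +3 (positions 18–32).

+3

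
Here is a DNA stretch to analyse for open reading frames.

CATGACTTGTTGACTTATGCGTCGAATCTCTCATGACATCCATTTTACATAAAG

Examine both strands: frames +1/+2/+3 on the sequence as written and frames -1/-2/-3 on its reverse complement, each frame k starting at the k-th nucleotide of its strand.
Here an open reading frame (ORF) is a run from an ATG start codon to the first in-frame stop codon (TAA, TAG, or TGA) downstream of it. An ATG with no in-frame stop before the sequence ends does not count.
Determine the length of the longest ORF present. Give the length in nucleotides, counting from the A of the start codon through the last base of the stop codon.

Reverse complement (5'→3'): CTTTATGTAAAATGGATGTCATGAGAGATTCGACGCATAAGTCAACAAGTCATG
Frame +1: CAT GAC TTG TTG ACT TAT GCG TCG AAT CTC TCA TGA CAT CCA TTT TAC ATA AAG — no ATG→stop ORF.
Frame +2: ATG ACT TGT TGA CTT ATG CGT CGA ATC TCT CAT GAC ATC CAT TTT ACA TAA — ATG at 2, stop TGA at 11 → 12 nt; ATG at 17, stop TAA at 50 → 36 nt.
Frame +3: TGA CTT GTT GAC TTA TGC GTC GAA TCT CTC ATG ACA TCC ATT TTA CAT AAA — no ATG→stop ORF.
Frame -1: CTT TAT GTA AAA TGG ATG TCA TGA GAG ATT CGA CGC ATA AGT CAA CAA GTC ATG — ATG at 16, stop TGA at 22 → 9 nt.
Frame -2: TTT ATG TAA AAT GGA TGT CAT GAG AGA TTC GAC GCA TAA GTC AAC AAG TCA — ATG at 5, stop TAA at 8 → 6 nt.
Frame -3: TTA TGT AAA ATG GAT GTC ATG AGA GAT TCG ACG CAT AAG TCA ACA AGT CAT — no ATG→stop ORF.
Longest: frame +2, positions 17–52, 36 nt = 12 codons = 11 aa. → 36 nucleotides.

36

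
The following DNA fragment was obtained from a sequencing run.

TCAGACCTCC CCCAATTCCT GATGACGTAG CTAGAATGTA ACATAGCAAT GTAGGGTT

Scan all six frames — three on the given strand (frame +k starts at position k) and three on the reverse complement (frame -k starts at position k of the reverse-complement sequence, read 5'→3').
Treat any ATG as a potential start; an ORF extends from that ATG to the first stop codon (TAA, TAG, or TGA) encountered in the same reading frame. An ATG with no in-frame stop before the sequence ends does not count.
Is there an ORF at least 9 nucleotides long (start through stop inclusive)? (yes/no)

Reverse complement (5'→3'): AACCCTACATTGCTATGTTACATTCTAGCTACGTCATCAGGAATTGGGGGAGGTCTGA
Frame +1: TCA GAC CTC CCC CAA TTC CTG ATG ACG TAG CTA GAA TGT AAC ATA GCA ATG TAG GGT — ATG at 22, stop TAG at 28 → 9 nt; ATG at 49, stop TAG at 52 → 6 nt.
Frame +2: CAG ACC TCC CCC AAT TCC TGA TGA CGT AGC TAG AAT GTA ACA TAG CAA TGT AGG GTT — no ATG→stop ORF.
Frame +3: AGA CCT CCC CCA ATT CCT GAT GAC GTA GCT AGA ATG TAA CAT AGC AAT GTA GGG — ATG at 36, stop TAA at 39 → 6 nt.
Frame -1: AAC CCT ACA TTG CTA TGT TAC ATT CTA GCT ACG TCA TCA GGA ATT GGG GGA GGT CTG — no ATG→stop ORF.
Frame -2: ACC CTA CAT TGC TAT GTT ACA TTC TAG CTA CGT CAT CAG GAA TTG GGG GAG GTC TGA — no ATG→stop ORF.
Frame -3: CCC TAC ATT GCT ATG TTA CAT TCT AGC TAC GTC ATC AGG AAT TGG GGG AGG TCT — no ATG→stop ORF.
Frame +1 has an ORF of 9 nucleotides (positions 22–30) ≥ 9, so yes.

yes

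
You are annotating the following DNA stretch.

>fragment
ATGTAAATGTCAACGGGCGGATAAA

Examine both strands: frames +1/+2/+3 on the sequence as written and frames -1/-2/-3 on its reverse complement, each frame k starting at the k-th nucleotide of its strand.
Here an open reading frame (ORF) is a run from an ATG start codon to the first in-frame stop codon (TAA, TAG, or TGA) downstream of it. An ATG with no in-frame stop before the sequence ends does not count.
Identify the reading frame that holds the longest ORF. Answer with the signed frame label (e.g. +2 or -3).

Reverse complement (5'→3'): TTTATCCGCCCGTTGACATTTACAT
Frame +1: ATG TAA ATG TCA ACG GGC GGA TAA — ATG at 1, stop TAA at 4 → 6 nt; ATG at 7, stop TAA at 22 → 18 nt.
Frame +2: TGT AAA TGT CAA CGG GCG GAT AAA — no ATG→stop ORF.
Frame +3: GTA AAT GTC AAC GGG CGG ATA — no ATG→stop ORF.
Frame -1: TTT ATC CGC CCG TTG ACA TTT ACA — no ATG→stop ORF.
Frame -2: TTA TCC GCC CGT TGA CAT TTA CAT — no ATG→stop ORF.
Frame -3: TAT CCG CCC GTT GAC ATT TAC — no ATG→stop ORF.
Longest ORF is 18 nt in frame +1 (positions 7–24).

+1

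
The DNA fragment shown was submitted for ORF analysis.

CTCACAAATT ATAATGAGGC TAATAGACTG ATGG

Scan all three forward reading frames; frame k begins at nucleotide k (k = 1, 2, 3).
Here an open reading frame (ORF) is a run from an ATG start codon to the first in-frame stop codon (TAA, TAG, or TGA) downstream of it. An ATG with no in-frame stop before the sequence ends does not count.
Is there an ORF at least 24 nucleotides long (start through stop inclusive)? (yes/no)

no

Frame 1: CTC ACA AAT TAT AAT GAG GCT AAT AGA CTG ATG — no ATG→stop ORF.
Frame 2: TCA CAA ATT ATA ATG AGG CTA ATA GAC TGA TGG — ATG at 14, stop TGA at 29 → 18 nt.
Frame 3: CAC AAA TTA TAA TGA GGC TAA TAG ACT GAT — no ATG→stop ORF.
Largest ORF found is 18 nucleotides < 24, so no.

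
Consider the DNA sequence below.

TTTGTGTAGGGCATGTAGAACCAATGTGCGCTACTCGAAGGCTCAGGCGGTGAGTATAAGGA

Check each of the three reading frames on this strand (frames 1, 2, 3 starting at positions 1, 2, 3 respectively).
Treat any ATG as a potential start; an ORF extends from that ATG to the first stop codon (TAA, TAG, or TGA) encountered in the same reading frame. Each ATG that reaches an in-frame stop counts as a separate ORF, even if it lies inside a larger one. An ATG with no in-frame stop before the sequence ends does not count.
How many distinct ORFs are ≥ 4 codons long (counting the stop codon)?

Frame 1: TTT GTG TAG GGC ATG TAG AAC CAA TGT GCG CTA CTC GAA GGC TCA GGC GGT GAG TAT AAG — ATG at 13, stop TAG at 16 → 6 nt.
Frame 2: TTG TGT AGG GCA TGT AGA ACC AAT GTG CGC TAC TCG AAG GCT CAG GCG GTG AGT ATA AGG — no ATG→stop ORF.
Frame 3: TGT GTA GGG CAT GTA GAA CCA ATG TGC GCT ACT CGA AGG CTC AGG CGG TGA GTA TAA GGA — ATG at 24, stop TGA at 51 → 30 nt.
ORFs ≥ 4 codons: frame 3 24–53 (10 codons). Count = 1.

1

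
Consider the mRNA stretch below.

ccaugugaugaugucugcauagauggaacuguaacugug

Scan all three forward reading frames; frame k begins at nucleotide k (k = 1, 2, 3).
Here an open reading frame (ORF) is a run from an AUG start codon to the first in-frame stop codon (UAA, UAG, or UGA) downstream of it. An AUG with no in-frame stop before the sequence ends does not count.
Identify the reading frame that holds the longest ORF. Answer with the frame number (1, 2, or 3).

2

Frame 1: CCA UGU GAU GAU GUC UGC AUA GAU GGA ACU GUA ACU GUG — no AUG→stop ORF.
Frame 2: CAU GUG AUG AUG UCU GCA UAG AUG GAA CUG UAA CUG — AUG at 8, stop UAG at 20 → 15 nt; AUG at 11, stop UAG at 20 → 12 nt; AUG at 23, stop UAA at 32 → 12 nt.
Frame 3: AUG UGA UGA UGU CUG CAU AGA UGG AAC UGU AAC UGU — AUG at 3, stop UGA at 6 → 6 nt.
Longest ORF is 15 nt in frame 2 (positions 8–22).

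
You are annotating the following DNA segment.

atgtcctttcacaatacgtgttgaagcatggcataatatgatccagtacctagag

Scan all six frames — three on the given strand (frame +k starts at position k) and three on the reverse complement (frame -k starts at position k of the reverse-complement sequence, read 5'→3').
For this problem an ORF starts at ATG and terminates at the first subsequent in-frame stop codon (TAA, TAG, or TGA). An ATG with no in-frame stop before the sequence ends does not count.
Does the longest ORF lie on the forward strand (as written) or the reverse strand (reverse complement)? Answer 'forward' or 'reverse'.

Reverse complement (5'→3'): CTCTAGGTACTGGATCATATTATGCCATGCTTCAACACGTATTGTGAAAGGACAT
Frame +1: ATG TCC TTT CAC AAT ACG TGT TGA AGC ATG GCA TAA TAT GAT CCA GTA CCT AGA — ATG at 1, stop TGA at 22 → 24 nt; ATG at 28, stop TAA at 34 → 9 nt.
Frame +2: TGT CCT TTC ACA ATA CGT GTT GAA GCA TGG CAT AAT ATG ATC CAG TAC CTA GAG — no ATG→stop ORF.
Frame +3: GTC CTT TCA CAA TAC GTG TTG AAG CAT GGC ATA ATA TGA TCC AGT ACC TAG — no ATG→stop ORF.
Frame -1: CTC TAG GTA CTG GAT CAT ATT ATG CCA TGC TTC AAC ACG TAT TGT GAA AGG ACA — no ATG→stop ORF.
Frame -2: TCT AGG TAC TGG ATC ATA TTA TGC CAT GCT TCA ACA CGT ATT GTG AAA GGA CAT — no ATG→stop ORF.
Frame -3: CTA GGT ACT GGA TCA TAT TAT GCC ATG CTT CAA CAC GTA TTG TGA AAG GAC — ATG at 27, stop TGA at 45 → 21 nt.
Forward-strand max 24 nt; reverse-strand max 21 nt. The forward strand has the longer ORF.

forward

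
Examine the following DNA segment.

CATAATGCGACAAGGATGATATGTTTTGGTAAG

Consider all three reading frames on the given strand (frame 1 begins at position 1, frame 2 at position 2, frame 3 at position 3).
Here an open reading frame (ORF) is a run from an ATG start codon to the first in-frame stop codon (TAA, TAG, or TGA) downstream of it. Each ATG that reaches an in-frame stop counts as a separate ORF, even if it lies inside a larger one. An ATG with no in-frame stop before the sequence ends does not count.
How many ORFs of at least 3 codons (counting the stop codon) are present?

2

Frame 1: CAT AAT GCG ACA AGG ATG ATA TGT TTT GGT AAG — no ATG→stop ORF.
Frame 2: ATA ATG CGA CAA GGA TGA TAT GTT TTG GTA — ATG at 5, stop TGA at 17 → 15 nt.
Frame 3: TAA TGC GAC AAG GAT GAT ATG TTT TGG TAA — ATG at 21, stop TAA at 30 → 12 nt.
ORFs ≥ 3 codons: frame 2 5–19 (5 codons), frame 3 21–32 (4 codons). Count = 2.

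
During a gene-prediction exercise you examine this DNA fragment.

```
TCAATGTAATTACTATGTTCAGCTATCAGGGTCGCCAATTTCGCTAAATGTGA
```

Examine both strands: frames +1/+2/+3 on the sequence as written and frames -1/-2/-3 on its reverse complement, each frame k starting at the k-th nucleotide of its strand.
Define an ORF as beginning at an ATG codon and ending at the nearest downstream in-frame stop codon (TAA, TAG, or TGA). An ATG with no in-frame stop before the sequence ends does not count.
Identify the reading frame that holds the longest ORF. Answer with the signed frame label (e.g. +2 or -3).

+3

Reverse complement (5'→3'): TCACATTTAGCGAAATTGGCGACCCTGATAGCTGAACATAGTAATTACATTGA
Frame +1: TCA ATG TAA TTA CTA TGT TCA GCT ATC AGG GTC GCC AAT TTC GCT AAA TGT — ATG at 4, stop TAA at 7 → 6 nt.
Frame +2: CAA TGT AAT TAC TAT GTT CAG CTA TCA GGG TCG CCA ATT TCG CTA AAT GTG — no ATG→stop ORF.
Frame +3: AAT GTA ATT ACT ATG TTC AGC TAT CAG GGT CGC CAA TTT CGC TAA ATG TGA — ATG at 15, stop TAA at 45 → 33 nt; ATG at 48, stop TGA at 51 → 6 nt.
Frame -1: TCA CAT TTA GCG AAA TTG GCG ACC CTG ATA GCT GAA CAT AGT AAT TAC ATT — no ATG→stop ORF.
Frame -2: CAC ATT TAG CGA AAT TGG CGA CCC TGA TAG CTG AAC ATA GTA ATT ACA TTG — no ATG→stop ORF.
Frame -3: ACA TTT AGC GAA ATT GGC GAC CCT GAT AGC TGA ACA TAG TAA TTA CAT TGA — no ATG→stop ORF.
Longest ORF is 33 nt in frame +3 (positions 15–47).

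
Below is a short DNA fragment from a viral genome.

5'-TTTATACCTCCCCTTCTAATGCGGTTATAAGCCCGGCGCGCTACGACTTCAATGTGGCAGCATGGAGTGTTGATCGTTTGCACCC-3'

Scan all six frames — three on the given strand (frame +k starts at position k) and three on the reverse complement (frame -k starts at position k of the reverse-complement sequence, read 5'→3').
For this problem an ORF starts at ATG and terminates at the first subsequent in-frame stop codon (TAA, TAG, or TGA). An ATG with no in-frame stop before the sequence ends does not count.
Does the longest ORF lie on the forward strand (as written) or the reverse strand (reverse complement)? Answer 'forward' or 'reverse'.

reverse

Reverse complement (5'→3'): GGGTGCAAACGATCAACACTCCATGCTGCCACATTGAAGTCGTAGCGCGCCGGGCTTATAACCGCATTAGAAGGGGAGGTATAAA
Frame +1: TTT ATA CCT CCC CTT CTA ATG CGG TTA TAA GCC CGG CGC GCT ACG ACT TCA ATG TGG CAG CAT GGA GTG TTG ATC GTT TGC ACC — ATG at 19, stop TAA at 28 → 12 nt.
Frame +2: TTA TAC CTC CCC TTC TAA TGC GGT TAT AAG CCC GGC GCG CTA CGA CTT CAA TGT GGC AGC ATG GAG TGT TGA TCG TTT GCA CCC — ATG at 62, stop TGA at 71 → 12 nt.
Frame +3: TAT ACC TCC CCT TCT AAT GCG GTT ATA AGC CCG GCG CGC TAC GAC TTC AAT GTG GCA GCA TGG AGT GTT GAT CGT TTG CAC — no ATG→stop ORF.
Frame -1: GGG TGC AAA CGA TCA ACA CTC CAT GCT GCC ACA TTG AAG TCG TAG CGC GCC GGG CTT ATA ACC GCA TTA GAA GGG GAG GTA TAA — no ATG→stop ORF.
Frame -2: GGT GCA AAC GAT CAA CAC TCC ATG CTG CCA CAT TGA AGT CGT AGC GCG CCG GGC TTA TAA CCG CAT TAG AAG GGG AGG TAT AAA — ATG at 23, stop TGA at 35 → 15 nt.
Frame -3: GTG CAA ACG ATC AAC ACT CCA TGC TGC CAC ATT GAA GTC GTA GCG CGC CGG GCT TAT AAC CGC ATT AGA AGG GGA GGT ATA — no ATG→stop ORF.
Forward-strand max 12 nt; reverse-strand max 15 nt. The reverse strand has the longer ORF.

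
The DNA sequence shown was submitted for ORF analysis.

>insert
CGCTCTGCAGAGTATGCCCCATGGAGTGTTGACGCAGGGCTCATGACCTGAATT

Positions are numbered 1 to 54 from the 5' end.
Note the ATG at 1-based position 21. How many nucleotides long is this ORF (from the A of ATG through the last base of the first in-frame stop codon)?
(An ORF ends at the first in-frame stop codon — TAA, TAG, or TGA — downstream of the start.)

Codons from position 21: ATG (21–23), GAG (24–26), TGT (27–29), TGA (30–32).
TGA is the first in-frame stop; ORF spans 21–32, 12 nucleotides.

12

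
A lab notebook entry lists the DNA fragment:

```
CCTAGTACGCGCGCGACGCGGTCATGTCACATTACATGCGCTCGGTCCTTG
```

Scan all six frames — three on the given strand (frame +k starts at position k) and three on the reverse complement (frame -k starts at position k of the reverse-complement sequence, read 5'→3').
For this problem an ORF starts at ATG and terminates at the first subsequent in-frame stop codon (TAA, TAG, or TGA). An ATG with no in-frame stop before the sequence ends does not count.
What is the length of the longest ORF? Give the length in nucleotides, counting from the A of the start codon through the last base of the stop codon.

Reverse complement (5'→3'): CAAGGACCGAGCGCATGTAATGTGACATGACCGCGTCGCGCGCGTACTAGG
Frame +1: CCT AGT ACG CGC GCG ACG CGG TCA TGT CAC ATT ACA TGC GCT CGG TCC TTG — no ATG→stop ORF.
Frame +2: CTA GTA CGC GCG CGA CGC GGT CAT GTC ACA TTA CAT GCG CTC GGT CCT — no ATG→stop ORF.
Frame +3: TAG TAC GCG CGC GAC GCG GTC ATG TCA CAT TAC ATG CGC TCG GTC CTT — no ATG→stop ORF.
Frame -1: CAA GGA CCG AGC GCA TGT AAT GTG ACA TGA CCG CGT CGC GCG CGT ACT AGG — no ATG→stop ORF.
Frame -2: AAG GAC CGA GCG CAT GTA ATG TGA CAT GAC CGC GTC GCG CGC GTA CTA — ATG at 20, stop TGA at 23 → 6 nt.
Frame -3: AGG ACC GAG CGC ATG TAA TGT GAC ATG ACC GCG TCG CGC GCG TAC TAG — ATG at 15, stop TAA at 18 → 6 nt; ATG at 27, stop TAG at 48 → 24 nt.
Longest: frame -3, positions 27–50, 24 nt = 8 codons = 7 aa. → 24 nucleotides.

24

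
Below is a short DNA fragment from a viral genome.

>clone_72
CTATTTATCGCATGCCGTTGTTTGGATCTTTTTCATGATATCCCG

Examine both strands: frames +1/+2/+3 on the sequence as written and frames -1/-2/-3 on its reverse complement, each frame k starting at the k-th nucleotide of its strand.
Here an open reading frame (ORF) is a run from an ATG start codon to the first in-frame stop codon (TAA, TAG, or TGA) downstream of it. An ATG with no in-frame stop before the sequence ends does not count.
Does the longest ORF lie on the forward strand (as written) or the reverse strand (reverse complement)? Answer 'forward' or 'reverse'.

reverse

Reverse complement (5'→3'): CGGGATATCATGAAAAAGATCCAAACAACGGCATGCGATAAATAG
Frame +1: CTA TTT ATC GCA TGC CGT TGT TTG GAT CTT TTT CAT GAT ATC CCG — no ATG→stop ORF.
Frame +2: TAT TTA TCG CAT GCC GTT GTT TGG ATC TTT TTC ATG ATA TCC — no ATG→stop ORF.
Frame +3: ATT TAT CGC ATG CCG TTG TTT GGA TCT TTT TCA TGA TAT CCC — ATG at 12, stop TGA at 36 → 27 nt.
Frame -1: CGG GAT ATC ATG AAA AAG ATC CAA ACA ACG GCA TGC GAT AAA TAG — ATG at 10, stop TAG at 43 → 36 nt.
Frame -2: GGG ATA TCA TGA AAA AGA TCC AAA CAA CGG CAT GCG ATA AAT — no ATG→stop ORF.
Frame -3: GGA TAT CAT GAA AAA GAT CCA AAC AAC GGC ATG CGA TAA ATA — ATG at 33, stop TAA at 39 → 9 nt.
Forward-strand max 27 nt; reverse-strand max 36 nt. The reverse strand has the longer ORF.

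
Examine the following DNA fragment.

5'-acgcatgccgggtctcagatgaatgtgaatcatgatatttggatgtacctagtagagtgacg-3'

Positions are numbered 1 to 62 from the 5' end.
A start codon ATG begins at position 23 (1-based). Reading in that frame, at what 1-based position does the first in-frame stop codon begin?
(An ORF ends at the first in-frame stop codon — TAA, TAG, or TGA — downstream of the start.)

Codons from position 23: ATG (23–25), TGA (26–28).
TGA is a stop codon; it begins at position 26.

26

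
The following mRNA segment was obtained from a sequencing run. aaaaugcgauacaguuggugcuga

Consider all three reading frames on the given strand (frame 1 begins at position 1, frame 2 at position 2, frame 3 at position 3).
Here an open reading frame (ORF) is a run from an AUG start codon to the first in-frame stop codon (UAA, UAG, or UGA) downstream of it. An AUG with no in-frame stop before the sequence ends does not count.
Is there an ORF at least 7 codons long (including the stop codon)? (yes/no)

Frame 1: AAA AUG CGA UAC AGU UGG UGC UGA — AUG at 4, stop UGA at 22 → 21 nt.
Frame 2: AAA UGC GAU ACA GUU GGU GCU — no AUG→stop ORF.
Frame 3: AAU GCG AUA CAG UUG GUG CUG — no AUG→stop ORF.
Frame 1 has an ORF of 7 codons (positions 4–24) ≥ 7, so yes.

yes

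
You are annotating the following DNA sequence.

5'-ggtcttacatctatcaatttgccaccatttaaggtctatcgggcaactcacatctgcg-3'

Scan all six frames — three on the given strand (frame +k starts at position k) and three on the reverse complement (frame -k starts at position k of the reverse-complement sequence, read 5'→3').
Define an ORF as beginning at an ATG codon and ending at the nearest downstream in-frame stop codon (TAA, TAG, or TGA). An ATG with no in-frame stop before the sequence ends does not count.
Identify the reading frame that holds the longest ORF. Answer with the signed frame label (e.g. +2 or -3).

Reverse complement (5'→3'): CGCAGATGTGAGTTGCCCGATAGACCTTAAATGGTGGCAAATTGATAGATGTAAGACC
Frame +1: GGT CTT ACA TCT ATC AAT TTG CCA CCA TTT AAG GTC TAT CGG GCA ACT CAC ATC TGC — no ATG→stop ORF.
Frame +2: GTC TTA CAT CTA TCA ATT TGC CAC CAT TTA AGG TCT ATC GGG CAA CTC ACA TCT GCG — no ATG→stop ORF.
Frame +3: TCT TAC ATC TAT CAA TTT GCC ACC ATT TAA GGT CTA TCG GGC AAC TCA CAT CTG — no ATG→stop ORF.
Frame -1: CGC AGA TGT GAG TTG CCC GAT AGA CCT TAA ATG GTG GCA AAT TGA TAG ATG TAA GAC — ATG at 31, stop TGA at 43 → 15 nt; ATG at 49, stop TAA at 52 → 6 nt.
Frame -2: GCA GAT GTG AGT TGC CCG ATA GAC CTT AAA TGG TGG CAA ATT GAT AGA TGT AAG ACC — no ATG→stop ORF.
Frame -3: CAG ATG TGA GTT GCC CGA TAG ACC TTA AAT GGT GGC AAA TTG ATA GAT GTA AGA — ATG at 6, stop TGA at 9 → 6 nt.
Longest ORF is 15 nt in frame -1 (positions 31–45).

-1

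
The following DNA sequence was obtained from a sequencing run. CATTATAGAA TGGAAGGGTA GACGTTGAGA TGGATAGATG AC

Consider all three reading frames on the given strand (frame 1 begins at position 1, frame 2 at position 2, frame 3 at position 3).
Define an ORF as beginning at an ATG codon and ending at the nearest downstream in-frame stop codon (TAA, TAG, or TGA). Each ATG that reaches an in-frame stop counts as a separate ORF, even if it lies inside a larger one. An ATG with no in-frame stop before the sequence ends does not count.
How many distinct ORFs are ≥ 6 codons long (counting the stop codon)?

0

Frame 1: CAT TAT AGA ATG GAA GGG TAG ACG TTG AGA TGG ATA GAT GAC — ATG at 10, stop TAG at 19 → 12 nt.
Frame 2: ATT ATA GAA TGG AAG GGT AGA CGT TGA GAT GGA TAG ATG — no ATG→stop ORF.
Frame 3: TTA TAG AAT GGA AGG GTA GAC GTT GAG ATG GAT AGA TGA — ATG at 30, stop TGA at 39 → 12 nt.
No ORF reaches 6 codons. Count = 0.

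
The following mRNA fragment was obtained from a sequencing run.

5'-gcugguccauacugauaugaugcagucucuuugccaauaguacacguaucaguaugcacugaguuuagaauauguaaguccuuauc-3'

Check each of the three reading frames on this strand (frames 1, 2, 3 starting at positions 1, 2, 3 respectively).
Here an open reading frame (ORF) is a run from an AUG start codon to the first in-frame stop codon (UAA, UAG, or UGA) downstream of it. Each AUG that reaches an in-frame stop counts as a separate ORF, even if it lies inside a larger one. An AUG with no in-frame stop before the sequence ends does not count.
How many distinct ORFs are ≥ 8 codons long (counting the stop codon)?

Frame 1: GCU GGU CCA UAC UGA UAU GAU GCA GUC UCU UUG CCA AUA GUA CAC GUA UCA GUA UGC ACU GAG UUU AGA AUA UGU AAG UCC UUA — no AUG→stop ORF.
Frame 2: CUG GUC CAU ACU GAU AUG AUG CAG UCU CUU UGC CAA UAG UAC ACG UAU CAG UAU GCA CUG AGU UUA GAA UAU GUA AGU CCU UAU — AUG at 17, stop UAG at 38 → 24 nt; AUG at 20, stop UAG at 38 → 21 nt.
Frame 3: UGG UCC AUA CUG AUA UGA UGC AGU CUC UUU GCC AAU AGU ACA CGU AUC AGU AUG CAC UGA GUU UAG AAU AUG UAA GUC CUU AUC — AUG at 54, stop UGA at 60 → 9 nt; AUG at 72, stop UAA at 75 → 6 nt.
ORFs ≥ 8 codons: frame 2 17–40 (8 codons). Count = 1.

1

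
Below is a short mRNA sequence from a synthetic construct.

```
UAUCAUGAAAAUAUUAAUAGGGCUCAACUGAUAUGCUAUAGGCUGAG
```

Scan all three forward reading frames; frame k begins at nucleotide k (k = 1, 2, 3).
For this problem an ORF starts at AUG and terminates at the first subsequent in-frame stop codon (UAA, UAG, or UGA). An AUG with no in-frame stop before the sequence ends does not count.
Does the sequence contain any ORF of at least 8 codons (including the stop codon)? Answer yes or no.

yes

Frame 1: UAU CAU GAA AAU AUU AAU AGG GCU CAA CUG AUA UGC UAU AGG CUG — no AUG→stop ORF.
Frame 2: AUC AUG AAA AUA UUA AUA GGG CUC AAC UGA UAU GCU AUA GGC UGA — AUG at 5, stop UGA at 29 → 27 nt.
Frame 3: UCA UGA AAA UAU UAA UAG GGC UCA ACU GAU AUG CUA UAG GCU GAG — AUG at 33, stop UAG at 39 → 9 nt.
Frame 2 has an ORF of 9 codons (positions 5–31) ≥ 8, so yes.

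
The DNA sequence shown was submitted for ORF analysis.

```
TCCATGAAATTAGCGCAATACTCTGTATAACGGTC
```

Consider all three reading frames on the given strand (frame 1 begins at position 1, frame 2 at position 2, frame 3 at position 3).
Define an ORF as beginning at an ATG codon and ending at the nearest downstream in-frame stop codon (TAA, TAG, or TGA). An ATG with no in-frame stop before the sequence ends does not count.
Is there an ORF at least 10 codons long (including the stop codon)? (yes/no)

Frame 1: TCC ATG AAA TTA GCG CAA TAC TCT GTA TAA CGG — ATG at 4, stop TAA at 28 → 27 nt.
Frame 2: CCA TGA AAT TAG CGC AAT ACT CTG TAT AAC GGT — no ATG→stop ORF.
Frame 3: CAT GAA ATT AGC GCA ATA CTC TGT ATA ACG GTC — no ATG→stop ORF.
Largest ORF found is 9 codons < 10, so no.

no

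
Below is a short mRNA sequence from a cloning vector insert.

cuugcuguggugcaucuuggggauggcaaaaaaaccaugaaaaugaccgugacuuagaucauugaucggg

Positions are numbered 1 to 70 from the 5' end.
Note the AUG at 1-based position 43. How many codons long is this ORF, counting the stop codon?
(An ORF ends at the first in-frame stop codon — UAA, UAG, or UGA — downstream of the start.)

5

Codons from position 43: AUG (43–45), ACC (46–48), GUG (49–51), ACU (52–54), UAG (55–57).
UAG is the first in-frame stop; that's 5 codons including the stop.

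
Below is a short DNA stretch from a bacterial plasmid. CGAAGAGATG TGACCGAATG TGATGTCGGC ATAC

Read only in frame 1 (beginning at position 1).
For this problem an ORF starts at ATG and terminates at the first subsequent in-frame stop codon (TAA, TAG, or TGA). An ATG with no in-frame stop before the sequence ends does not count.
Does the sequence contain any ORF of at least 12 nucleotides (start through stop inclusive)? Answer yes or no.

no

Frame 1: CGA AGA GAT GTG ACC GAA TGT GAT GTC GGC ATA — no ATG→stop ORF.
Largest ORF found is 0 nucleotides < 12, so no.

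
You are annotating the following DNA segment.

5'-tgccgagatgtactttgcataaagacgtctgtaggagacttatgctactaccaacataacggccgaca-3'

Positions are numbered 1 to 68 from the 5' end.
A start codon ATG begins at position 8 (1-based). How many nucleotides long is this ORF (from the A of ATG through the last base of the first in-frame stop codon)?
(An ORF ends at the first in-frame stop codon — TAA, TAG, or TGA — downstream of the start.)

Codons from position 8: ATG (8–10), TAC (11–13), TTT (14–16), GCA (17–19), TAA (20–22).
TAA is the first in-frame stop; ORF spans 8–22, 15 nucleotides.

15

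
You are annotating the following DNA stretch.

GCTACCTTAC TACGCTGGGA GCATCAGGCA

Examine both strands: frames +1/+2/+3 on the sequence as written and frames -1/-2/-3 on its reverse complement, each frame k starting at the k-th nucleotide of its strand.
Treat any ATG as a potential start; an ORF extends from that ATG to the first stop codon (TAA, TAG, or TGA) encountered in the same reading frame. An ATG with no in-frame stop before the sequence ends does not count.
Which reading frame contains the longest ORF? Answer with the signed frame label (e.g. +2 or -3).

Reverse complement (5'→3'): TGCCTGATGCTCCCAGCGTAGTAAGGTAGC
Frame +1: GCT ACC TTA CTA CGC TGG GAG CAT CAG GCA — no ATG→stop ORF.
Frame +2: CTA CCT TAC TAC GCT GGG AGC ATC AGG — no ATG→stop ORF.
Frame +3: TAC CTT ACT ACG CTG GGA GCA TCA GGC — no ATG→stop ORF.
Frame -1: TGC CTG ATG CTC CCA GCG TAG TAA GGT AGC — ATG at 7, stop TAG at 19 → 15 nt.
Frame -2: GCC TGA TGC TCC CAG CGT AGT AAG GTA — no ATG→stop ORF.
Frame -3: CCT GAT GCT CCC AGC GTA GTA AGG TAG — no ATG→stop ORF.
Longest ORF is 15 nt in frame -1 (positions 7–21).

-1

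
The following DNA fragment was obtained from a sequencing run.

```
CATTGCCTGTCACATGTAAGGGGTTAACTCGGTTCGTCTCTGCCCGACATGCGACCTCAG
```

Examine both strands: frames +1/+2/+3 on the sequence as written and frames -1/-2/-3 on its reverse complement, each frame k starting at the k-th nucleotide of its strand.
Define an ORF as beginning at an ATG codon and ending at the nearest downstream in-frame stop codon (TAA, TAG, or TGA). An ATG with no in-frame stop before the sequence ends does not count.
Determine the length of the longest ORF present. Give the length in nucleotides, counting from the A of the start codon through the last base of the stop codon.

Reverse complement (5'→3'): CTGAGGTCGCATGTCGGGCAGAGACGAACCGAGTTAACCCCTTACATGTGACAGGCAATG
Frame +1: CAT TGC CTG TCA CAT GTA AGG GGT TAA CTC GGT TCG TCT CTG CCC GAC ATG CGA CCT CAG — no ATG→stop ORF.
Frame +2: ATT GCC TGT CAC ATG TAA GGG GTT AAC TCG GTT CGT CTC TGC CCG ACA TGC GAC CTC — ATG at 14, stop TAA at 17 → 6 nt.
Frame +3: TTG CCT GTC ACA TGT AAG GGG TTA ACT CGG TTC GTC TCT GCC CGA CAT GCG ACC TCA — no ATG→stop ORF.
Frame -1: CTG AGG TCG CAT GTC GGG CAG AGA CGA ACC GAG TTA ACC CCT TAC ATG TGA CAG GCA ATG — ATG at 46, stop TGA at 49 → 6 nt.
Frame -2: TGA GGT CGC ATG TCG GGC AGA GAC GAA CCG AGT TAA CCC CTT ACA TGT GAC AGG CAA — ATG at 11, stop TAA at 35 → 27 nt.
Frame -3: GAG GTC GCA TGT CGG GCA GAG ACG AAC CGA GTT AAC CCC TTA CAT GTG ACA GGC AAT — no ATG→stop ORF.
Longest: frame -2, positions 11–37, 27 nt = 9 codons = 8 aa. → 27 nucleotides.

27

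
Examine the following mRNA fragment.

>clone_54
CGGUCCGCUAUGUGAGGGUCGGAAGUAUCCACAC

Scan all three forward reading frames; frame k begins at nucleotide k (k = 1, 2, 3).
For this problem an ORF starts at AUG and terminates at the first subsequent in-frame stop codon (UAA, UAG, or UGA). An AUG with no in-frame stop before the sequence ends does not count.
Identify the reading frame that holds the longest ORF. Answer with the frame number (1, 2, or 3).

Frame 1: CGG UCC GCU AUG UGA GGG UCG GAA GUA UCC ACA — AUG at 10, stop UGA at 13 → 6 nt.
Frame 2: GGU CCG CUA UGU GAG GGU CGG AAG UAU CCA CAC — no AUG→stop ORF.
Frame 3: GUC CGC UAU GUG AGG GUC GGA AGU AUC CAC — no AUG→stop ORF.
Longest ORF is 6 nt in frame 1 (positions 10–15).

1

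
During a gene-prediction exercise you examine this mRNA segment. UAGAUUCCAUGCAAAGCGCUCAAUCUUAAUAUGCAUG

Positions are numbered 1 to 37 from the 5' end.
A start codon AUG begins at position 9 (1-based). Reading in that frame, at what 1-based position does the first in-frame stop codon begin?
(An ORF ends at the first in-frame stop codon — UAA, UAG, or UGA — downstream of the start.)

Codons from position 9: AUG (9–11), CAA (12–14), AGC (15–17), GCU (18–20), CAA (21–23), UCU (24–26), UAA (27–29).
UAA is a stop codon; it begins at position 27.

27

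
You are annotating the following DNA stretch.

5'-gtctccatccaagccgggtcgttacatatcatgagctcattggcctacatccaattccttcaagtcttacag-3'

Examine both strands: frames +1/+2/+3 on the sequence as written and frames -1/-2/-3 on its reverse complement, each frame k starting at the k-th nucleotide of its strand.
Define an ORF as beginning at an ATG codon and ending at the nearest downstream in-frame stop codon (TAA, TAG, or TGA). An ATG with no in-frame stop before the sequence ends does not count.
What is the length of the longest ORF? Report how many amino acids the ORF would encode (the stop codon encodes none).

Reverse complement (5'→3'): CTGTAAGACTTGAAGGAATTGGATGTAGGCCAATGAGCTCATGATATGTAACGACCCGGCTTGGATGGAGAC
Frame +1: GTC TCC ATC CAA GCC GGG TCG TTA CAT ATC ATG AGC TCA TTG GCC TAC ATC CAA TTC CTT CAA GTC TTA CAG — no ATG→stop ORF.
Frame +2: TCT CCA TCC AAG CCG GGT CGT TAC ATA TCA TGA GCT CAT TGG CCT ACA TCC AAT TCC TTC AAG TCT TAC — no ATG→stop ORF.
Frame +3: CTC CAT CCA AGC CGG GTC GTT ACA TAT CAT GAG CTC ATT GGC CTA CAT CCA ATT CCT TCA AGT CTT ACA — no ATG→stop ORF.
Frame -1: CTG TAA GAC TTG AAG GAA TTG GAT GTA GGC CAA TGA GCT CAT GAT ATG TAA CGA CCC GGC TTG GAT GGA GAC — ATG at 46, stop TAA at 49 → 6 nt.
Frame -2: TGT AAG ACT TGA AGG AAT TGG ATG TAG GCC AAT GAG CTC ATG ATA TGT AAC GAC CCG GCT TGG ATG GAG — ATG at 23, stop TAG at 26 → 6 nt.
Frame -3: GTA AGA CTT GAA GGA ATT GGA TGT AGG CCA ATG AGC TCA TGA TAT GTA ACG ACC CGG CTT GGA TGG AGA — ATG at 33, stop TGA at 42 → 12 nt.
Longest: frame -3, positions 33–44, 12 nt = 4 codons = 3 aa. → 3 amino acids.

3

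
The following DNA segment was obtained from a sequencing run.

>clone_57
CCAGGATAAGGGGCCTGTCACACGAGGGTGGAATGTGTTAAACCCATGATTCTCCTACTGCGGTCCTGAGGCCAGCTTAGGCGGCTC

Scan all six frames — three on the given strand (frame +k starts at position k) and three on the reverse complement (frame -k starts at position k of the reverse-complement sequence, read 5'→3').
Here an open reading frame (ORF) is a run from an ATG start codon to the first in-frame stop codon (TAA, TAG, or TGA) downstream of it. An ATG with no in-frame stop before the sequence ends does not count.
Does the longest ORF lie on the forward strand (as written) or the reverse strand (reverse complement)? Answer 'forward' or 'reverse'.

Reverse complement (5'→3'): GAGCCGCCTAAGCTGGCCTCAGGACCGCAGTAGGAGAATCATGGGTTTAACACATTCCACCCTCGTGTGACAGGCCCCTTATCCTGG
Frame +1: CCA GGA TAA GGG GCC TGT CAC ACG AGG GTG GAA TGT GTT AAA CCC ATG ATT CTC CTA CTG CGG TCC TGA GGC CAG CTT AGG CGG CTC — ATG at 46, stop TGA at 67 → 24 nt.
Frame +2: CAG GAT AAG GGG CCT GTC ACA CGA GGG TGG AAT GTG TTA AAC CCA TGA TTC TCC TAC TGC GGT CCT GAG GCC AGC TTA GGC GGC — no ATG→stop ORF.
Frame +3: AGG ATA AGG GGC CTG TCA CAC GAG GGT GGA ATG TGT TAA ACC CAT GAT TCT CCT ACT GCG GTC CTG AGG CCA GCT TAG GCG GCT — ATG at 33, stop TAA at 39 → 9 nt.
Frame -1: GAG CCG CCT AAG CTG GCC TCA GGA CCG CAG TAG GAG AAT CAT GGG TTT AAC ACA TTC CAC CCT CGT GTG ACA GGC CCC TTA TCC TGG — no ATG→stop ORF.
Frame -2: AGC CGC CTA AGC TGG CCT CAG GAC CGC AGT AGG AGA ATC ATG GGT TTA ACA CAT TCC ACC CTC GTG TGA CAG GCC CCT TAT CCT — ATG at 41, stop TGA at 68 → 30 nt.
Frame -3: GCC GCC TAA GCT GGC CTC AGG ACC GCA GTA GGA GAA TCA TGG GTT TAA CAC ATT CCA CCC TCG TGT GAC AGG CCC CTT ATC CTG — no ATG→stop ORF.
Forward-strand max 24 nt; reverse-strand max 30 nt. The reverse strand has the longer ORF.

reverse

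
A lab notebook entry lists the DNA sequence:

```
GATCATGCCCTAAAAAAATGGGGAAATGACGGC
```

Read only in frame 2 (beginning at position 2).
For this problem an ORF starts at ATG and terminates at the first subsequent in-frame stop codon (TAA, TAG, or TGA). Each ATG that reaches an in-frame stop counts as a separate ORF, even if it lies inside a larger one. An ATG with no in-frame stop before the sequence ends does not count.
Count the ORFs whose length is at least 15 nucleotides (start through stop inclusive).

Frame 2: ATC ATG CCC TAA AAA AAT GGG GAA ATG ACG — ATG at 5, stop TAA at 11 → 9 nt.
No ORF reaches 15 nucleotides. Count = 0.

0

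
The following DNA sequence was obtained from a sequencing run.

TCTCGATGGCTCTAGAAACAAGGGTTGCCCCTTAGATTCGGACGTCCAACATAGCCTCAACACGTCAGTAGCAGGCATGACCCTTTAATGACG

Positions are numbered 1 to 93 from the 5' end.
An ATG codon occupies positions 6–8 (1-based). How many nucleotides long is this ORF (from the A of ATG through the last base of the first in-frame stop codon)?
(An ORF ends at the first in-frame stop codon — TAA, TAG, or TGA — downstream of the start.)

30

Codons from position 6: ATG (6–8), GCT (9–11), CTA (12–14), GAA (15–17), ACA (18–20), AGG (21–23), GTT (24–26), GCC (27–29), CCT (30–32), TAG (33–35).
TAG is the first in-frame stop; ORF spans 6–35, 30 nucleotides.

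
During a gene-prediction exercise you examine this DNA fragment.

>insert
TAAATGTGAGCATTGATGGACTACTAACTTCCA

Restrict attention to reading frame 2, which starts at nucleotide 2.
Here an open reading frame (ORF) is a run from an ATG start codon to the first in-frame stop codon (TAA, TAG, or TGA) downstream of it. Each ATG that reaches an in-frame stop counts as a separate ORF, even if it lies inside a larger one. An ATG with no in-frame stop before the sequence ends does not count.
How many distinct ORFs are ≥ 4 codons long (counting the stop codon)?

Frame 2: AAA TGT GAG CAT TGA TGG ACT ACT AAC TTC — no ATG→stop ORF.
No ORF reaches 4 codons. Count = 0.

0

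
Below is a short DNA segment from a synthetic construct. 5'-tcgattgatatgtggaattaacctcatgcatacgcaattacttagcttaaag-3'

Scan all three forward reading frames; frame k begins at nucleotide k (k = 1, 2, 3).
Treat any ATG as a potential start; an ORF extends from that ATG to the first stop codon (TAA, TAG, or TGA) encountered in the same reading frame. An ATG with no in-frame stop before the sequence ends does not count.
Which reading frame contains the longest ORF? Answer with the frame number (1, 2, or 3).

Frame 1: TCG ATT GAT ATG TGG AAT TAA CCT CAT GCA TAC GCA ATT ACT TAG CTT AAA — ATG at 10, stop TAA at 19 → 12 nt.
Frame 2: CGA TTG ATA TGT GGA ATT AAC CTC ATG CAT ACG CAA TTA CTT AGC TTA AAG — no ATG→stop ORF.
Frame 3: GAT TGA TAT GTG GAA TTA ACC TCA TGC ATA CGC AAT TAC TTA GCT TAA — no ATG→stop ORF.
Longest ORF is 12 nt in frame 1 (positions 10–21).

1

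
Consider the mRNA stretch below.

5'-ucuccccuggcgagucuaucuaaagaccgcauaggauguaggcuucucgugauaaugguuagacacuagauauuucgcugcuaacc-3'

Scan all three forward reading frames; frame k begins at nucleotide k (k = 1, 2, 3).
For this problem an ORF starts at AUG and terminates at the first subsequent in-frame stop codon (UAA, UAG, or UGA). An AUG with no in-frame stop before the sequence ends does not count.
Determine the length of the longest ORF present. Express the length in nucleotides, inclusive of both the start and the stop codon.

15

Frame 1: UCU CCC CUG GCG AGU CUA UCU AAA GAC CGC AUA GGA UGU AGG CUU CUC GUG AUA AUG GUU AGA CAC UAG AUA UUU CGC UGC UAA — AUG at 55, stop UAG at 67 → 15 nt.
Frame 2: CUC CCC UGG CGA GUC UAU CUA AAG ACC GCA UAG GAU GUA GGC UUC UCG UGA UAA UGG UUA GAC ACU AGA UAU UUC GCU GCU AAC — no AUG→stop ORF.
Frame 3: UCC CCU GGC GAG UCU AUC UAA AGA CCG CAU AGG AUG UAG GCU UCU CGU GAU AAU GGU UAG ACA CUA GAU AUU UCG CUG CUA ACC — AUG at 36, stop UAG at 39 → 6 nt.
Longest: frame 1, positions 55–69, 15 nt = 5 codons = 4 aa. → 15 nucleotides.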